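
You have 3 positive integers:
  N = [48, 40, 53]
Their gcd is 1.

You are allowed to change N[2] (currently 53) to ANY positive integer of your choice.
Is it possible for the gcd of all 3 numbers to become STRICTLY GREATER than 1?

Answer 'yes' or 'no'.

Current gcd = 1
gcd of all OTHER numbers (without N[2]=53): gcd([48, 40]) = 8
The new gcd after any change is gcd(8, new_value).
This can be at most 8.
Since 8 > old gcd 1, the gcd CAN increase (e.g., set N[2] = 8).

Answer: yes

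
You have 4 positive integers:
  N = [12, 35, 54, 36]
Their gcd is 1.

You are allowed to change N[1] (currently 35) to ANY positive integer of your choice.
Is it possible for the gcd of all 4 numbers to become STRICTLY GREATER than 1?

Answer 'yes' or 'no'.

Answer: yes

Derivation:
Current gcd = 1
gcd of all OTHER numbers (without N[1]=35): gcd([12, 54, 36]) = 6
The new gcd after any change is gcd(6, new_value).
This can be at most 6.
Since 6 > old gcd 1, the gcd CAN increase (e.g., set N[1] = 6).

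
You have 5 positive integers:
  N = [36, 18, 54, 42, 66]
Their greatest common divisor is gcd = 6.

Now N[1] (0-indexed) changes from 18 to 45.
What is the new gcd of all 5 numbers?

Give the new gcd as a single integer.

Answer: 3

Derivation:
Numbers: [36, 18, 54, 42, 66], gcd = 6
Change: index 1, 18 -> 45
gcd of the OTHER numbers (without index 1): gcd([36, 54, 42, 66]) = 6
New gcd = gcd(g_others, new_val) = gcd(6, 45) = 3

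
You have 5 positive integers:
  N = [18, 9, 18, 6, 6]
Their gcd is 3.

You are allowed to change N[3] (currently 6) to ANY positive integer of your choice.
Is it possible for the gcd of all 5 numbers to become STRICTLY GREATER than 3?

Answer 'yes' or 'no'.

Current gcd = 3
gcd of all OTHER numbers (without N[3]=6): gcd([18, 9, 18, 6]) = 3
The new gcd after any change is gcd(3, new_value).
This can be at most 3.
Since 3 = old gcd 3, the gcd can only stay the same or decrease.

Answer: no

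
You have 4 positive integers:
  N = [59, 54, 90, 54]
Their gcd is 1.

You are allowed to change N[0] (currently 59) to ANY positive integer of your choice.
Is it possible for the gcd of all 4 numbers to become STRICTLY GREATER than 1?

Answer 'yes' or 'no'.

Current gcd = 1
gcd of all OTHER numbers (without N[0]=59): gcd([54, 90, 54]) = 18
The new gcd after any change is gcd(18, new_value).
This can be at most 18.
Since 18 > old gcd 1, the gcd CAN increase (e.g., set N[0] = 18).

Answer: yes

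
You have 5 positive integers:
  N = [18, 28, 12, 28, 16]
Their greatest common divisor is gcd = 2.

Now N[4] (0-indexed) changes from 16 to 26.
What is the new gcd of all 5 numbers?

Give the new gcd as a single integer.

Answer: 2

Derivation:
Numbers: [18, 28, 12, 28, 16], gcd = 2
Change: index 4, 16 -> 26
gcd of the OTHER numbers (without index 4): gcd([18, 28, 12, 28]) = 2
New gcd = gcd(g_others, new_val) = gcd(2, 26) = 2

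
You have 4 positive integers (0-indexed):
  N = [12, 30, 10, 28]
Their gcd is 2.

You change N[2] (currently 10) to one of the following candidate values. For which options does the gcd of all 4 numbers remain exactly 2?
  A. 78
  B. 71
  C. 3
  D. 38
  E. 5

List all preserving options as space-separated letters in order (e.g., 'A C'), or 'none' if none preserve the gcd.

Old gcd = 2; gcd of others (without N[2]) = 2
New gcd for candidate v: gcd(2, v). Preserves old gcd iff gcd(2, v) = 2.
  Option A: v=78, gcd(2,78)=2 -> preserves
  Option B: v=71, gcd(2,71)=1 -> changes
  Option C: v=3, gcd(2,3)=1 -> changes
  Option D: v=38, gcd(2,38)=2 -> preserves
  Option E: v=5, gcd(2,5)=1 -> changes

Answer: A D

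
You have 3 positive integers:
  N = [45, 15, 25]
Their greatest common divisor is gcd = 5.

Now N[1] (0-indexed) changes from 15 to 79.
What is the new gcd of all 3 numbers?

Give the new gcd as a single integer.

Answer: 1

Derivation:
Numbers: [45, 15, 25], gcd = 5
Change: index 1, 15 -> 79
gcd of the OTHER numbers (without index 1): gcd([45, 25]) = 5
New gcd = gcd(g_others, new_val) = gcd(5, 79) = 1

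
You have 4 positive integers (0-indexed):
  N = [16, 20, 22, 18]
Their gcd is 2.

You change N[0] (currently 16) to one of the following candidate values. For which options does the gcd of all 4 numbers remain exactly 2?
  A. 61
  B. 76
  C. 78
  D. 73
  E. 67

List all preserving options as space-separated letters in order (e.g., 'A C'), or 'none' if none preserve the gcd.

Old gcd = 2; gcd of others (without N[0]) = 2
New gcd for candidate v: gcd(2, v). Preserves old gcd iff gcd(2, v) = 2.
  Option A: v=61, gcd(2,61)=1 -> changes
  Option B: v=76, gcd(2,76)=2 -> preserves
  Option C: v=78, gcd(2,78)=2 -> preserves
  Option D: v=73, gcd(2,73)=1 -> changes
  Option E: v=67, gcd(2,67)=1 -> changes

Answer: B C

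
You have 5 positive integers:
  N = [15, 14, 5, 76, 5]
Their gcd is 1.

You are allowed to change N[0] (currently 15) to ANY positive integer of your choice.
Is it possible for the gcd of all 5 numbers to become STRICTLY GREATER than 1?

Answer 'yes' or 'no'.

Answer: no

Derivation:
Current gcd = 1
gcd of all OTHER numbers (without N[0]=15): gcd([14, 5, 76, 5]) = 1
The new gcd after any change is gcd(1, new_value).
This can be at most 1.
Since 1 = old gcd 1, the gcd can only stay the same or decrease.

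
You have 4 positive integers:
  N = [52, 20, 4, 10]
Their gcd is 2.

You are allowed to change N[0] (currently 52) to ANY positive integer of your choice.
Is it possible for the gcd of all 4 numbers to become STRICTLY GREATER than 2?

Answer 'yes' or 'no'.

Answer: no

Derivation:
Current gcd = 2
gcd of all OTHER numbers (without N[0]=52): gcd([20, 4, 10]) = 2
The new gcd after any change is gcd(2, new_value).
This can be at most 2.
Since 2 = old gcd 2, the gcd can only stay the same or decrease.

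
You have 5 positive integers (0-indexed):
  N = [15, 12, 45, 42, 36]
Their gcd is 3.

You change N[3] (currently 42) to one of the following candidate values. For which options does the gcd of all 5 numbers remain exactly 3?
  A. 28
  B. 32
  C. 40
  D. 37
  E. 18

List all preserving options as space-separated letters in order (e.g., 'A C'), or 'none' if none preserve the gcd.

Answer: E

Derivation:
Old gcd = 3; gcd of others (without N[3]) = 3
New gcd for candidate v: gcd(3, v). Preserves old gcd iff gcd(3, v) = 3.
  Option A: v=28, gcd(3,28)=1 -> changes
  Option B: v=32, gcd(3,32)=1 -> changes
  Option C: v=40, gcd(3,40)=1 -> changes
  Option D: v=37, gcd(3,37)=1 -> changes
  Option E: v=18, gcd(3,18)=3 -> preserves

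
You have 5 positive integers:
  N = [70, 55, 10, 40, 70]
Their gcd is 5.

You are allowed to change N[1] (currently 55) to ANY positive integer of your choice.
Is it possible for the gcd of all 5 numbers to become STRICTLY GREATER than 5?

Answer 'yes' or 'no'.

Current gcd = 5
gcd of all OTHER numbers (without N[1]=55): gcd([70, 10, 40, 70]) = 10
The new gcd after any change is gcd(10, new_value).
This can be at most 10.
Since 10 > old gcd 5, the gcd CAN increase (e.g., set N[1] = 10).

Answer: yes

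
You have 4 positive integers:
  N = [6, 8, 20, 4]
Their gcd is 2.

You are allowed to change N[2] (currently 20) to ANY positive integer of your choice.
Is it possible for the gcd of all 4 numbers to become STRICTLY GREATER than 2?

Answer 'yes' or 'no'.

Current gcd = 2
gcd of all OTHER numbers (without N[2]=20): gcd([6, 8, 4]) = 2
The new gcd after any change is gcd(2, new_value).
This can be at most 2.
Since 2 = old gcd 2, the gcd can only stay the same or decrease.

Answer: no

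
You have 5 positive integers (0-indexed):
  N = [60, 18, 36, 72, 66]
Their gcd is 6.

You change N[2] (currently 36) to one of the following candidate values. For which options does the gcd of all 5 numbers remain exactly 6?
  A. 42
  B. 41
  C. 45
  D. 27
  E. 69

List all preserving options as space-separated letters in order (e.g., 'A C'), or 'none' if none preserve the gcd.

Answer: A

Derivation:
Old gcd = 6; gcd of others (without N[2]) = 6
New gcd for candidate v: gcd(6, v). Preserves old gcd iff gcd(6, v) = 6.
  Option A: v=42, gcd(6,42)=6 -> preserves
  Option B: v=41, gcd(6,41)=1 -> changes
  Option C: v=45, gcd(6,45)=3 -> changes
  Option D: v=27, gcd(6,27)=3 -> changes
  Option E: v=69, gcd(6,69)=3 -> changes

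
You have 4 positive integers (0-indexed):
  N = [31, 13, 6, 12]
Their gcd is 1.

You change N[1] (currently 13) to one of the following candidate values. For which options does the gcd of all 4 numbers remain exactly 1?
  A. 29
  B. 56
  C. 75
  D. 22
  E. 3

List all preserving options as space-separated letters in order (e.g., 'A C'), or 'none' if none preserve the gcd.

Old gcd = 1; gcd of others (without N[1]) = 1
New gcd for candidate v: gcd(1, v). Preserves old gcd iff gcd(1, v) = 1.
  Option A: v=29, gcd(1,29)=1 -> preserves
  Option B: v=56, gcd(1,56)=1 -> preserves
  Option C: v=75, gcd(1,75)=1 -> preserves
  Option D: v=22, gcd(1,22)=1 -> preserves
  Option E: v=3, gcd(1,3)=1 -> preserves

Answer: A B C D E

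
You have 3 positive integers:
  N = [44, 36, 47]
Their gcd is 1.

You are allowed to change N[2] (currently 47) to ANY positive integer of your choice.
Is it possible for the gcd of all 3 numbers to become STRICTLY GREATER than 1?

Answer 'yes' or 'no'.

Current gcd = 1
gcd of all OTHER numbers (without N[2]=47): gcd([44, 36]) = 4
The new gcd after any change is gcd(4, new_value).
This can be at most 4.
Since 4 > old gcd 1, the gcd CAN increase (e.g., set N[2] = 4).

Answer: yes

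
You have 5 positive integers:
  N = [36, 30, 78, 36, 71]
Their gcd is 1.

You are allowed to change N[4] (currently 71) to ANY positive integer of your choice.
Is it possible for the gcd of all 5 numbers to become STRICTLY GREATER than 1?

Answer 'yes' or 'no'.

Current gcd = 1
gcd of all OTHER numbers (without N[4]=71): gcd([36, 30, 78, 36]) = 6
The new gcd after any change is gcd(6, new_value).
This can be at most 6.
Since 6 > old gcd 1, the gcd CAN increase (e.g., set N[4] = 6).

Answer: yes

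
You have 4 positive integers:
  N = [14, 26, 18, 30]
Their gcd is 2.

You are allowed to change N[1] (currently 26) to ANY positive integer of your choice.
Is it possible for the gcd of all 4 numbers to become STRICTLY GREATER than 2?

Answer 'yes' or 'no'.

Answer: no

Derivation:
Current gcd = 2
gcd of all OTHER numbers (without N[1]=26): gcd([14, 18, 30]) = 2
The new gcd after any change is gcd(2, new_value).
This can be at most 2.
Since 2 = old gcd 2, the gcd can only stay the same or decrease.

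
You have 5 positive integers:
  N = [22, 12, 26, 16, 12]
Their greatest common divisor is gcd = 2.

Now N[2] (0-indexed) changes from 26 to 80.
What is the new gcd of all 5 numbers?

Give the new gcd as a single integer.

Answer: 2

Derivation:
Numbers: [22, 12, 26, 16, 12], gcd = 2
Change: index 2, 26 -> 80
gcd of the OTHER numbers (without index 2): gcd([22, 12, 16, 12]) = 2
New gcd = gcd(g_others, new_val) = gcd(2, 80) = 2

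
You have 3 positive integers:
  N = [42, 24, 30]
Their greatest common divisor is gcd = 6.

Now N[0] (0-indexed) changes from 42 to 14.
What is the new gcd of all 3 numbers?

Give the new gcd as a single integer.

Numbers: [42, 24, 30], gcd = 6
Change: index 0, 42 -> 14
gcd of the OTHER numbers (without index 0): gcd([24, 30]) = 6
New gcd = gcd(g_others, new_val) = gcd(6, 14) = 2

Answer: 2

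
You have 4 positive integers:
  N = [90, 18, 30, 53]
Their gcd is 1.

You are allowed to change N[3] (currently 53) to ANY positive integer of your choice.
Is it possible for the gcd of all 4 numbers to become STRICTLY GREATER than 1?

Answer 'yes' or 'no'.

Current gcd = 1
gcd of all OTHER numbers (without N[3]=53): gcd([90, 18, 30]) = 6
The new gcd after any change is gcd(6, new_value).
This can be at most 6.
Since 6 > old gcd 1, the gcd CAN increase (e.g., set N[3] = 6).

Answer: yes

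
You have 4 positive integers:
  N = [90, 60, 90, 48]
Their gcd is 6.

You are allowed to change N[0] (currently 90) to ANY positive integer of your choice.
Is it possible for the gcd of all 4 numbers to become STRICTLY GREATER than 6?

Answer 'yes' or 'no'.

Current gcd = 6
gcd of all OTHER numbers (without N[0]=90): gcd([60, 90, 48]) = 6
The new gcd after any change is gcd(6, new_value).
This can be at most 6.
Since 6 = old gcd 6, the gcd can only stay the same or decrease.

Answer: no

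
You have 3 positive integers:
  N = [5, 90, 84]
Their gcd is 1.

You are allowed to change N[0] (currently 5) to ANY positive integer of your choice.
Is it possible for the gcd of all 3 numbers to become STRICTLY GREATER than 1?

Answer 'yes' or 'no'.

Answer: yes

Derivation:
Current gcd = 1
gcd of all OTHER numbers (without N[0]=5): gcd([90, 84]) = 6
The new gcd after any change is gcd(6, new_value).
This can be at most 6.
Since 6 > old gcd 1, the gcd CAN increase (e.g., set N[0] = 6).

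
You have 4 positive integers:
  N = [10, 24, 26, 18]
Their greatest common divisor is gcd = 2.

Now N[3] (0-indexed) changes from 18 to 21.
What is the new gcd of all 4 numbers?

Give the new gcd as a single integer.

Numbers: [10, 24, 26, 18], gcd = 2
Change: index 3, 18 -> 21
gcd of the OTHER numbers (without index 3): gcd([10, 24, 26]) = 2
New gcd = gcd(g_others, new_val) = gcd(2, 21) = 1

Answer: 1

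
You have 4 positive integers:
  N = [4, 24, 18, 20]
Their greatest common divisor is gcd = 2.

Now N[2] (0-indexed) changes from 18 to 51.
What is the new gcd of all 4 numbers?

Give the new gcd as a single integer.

Numbers: [4, 24, 18, 20], gcd = 2
Change: index 2, 18 -> 51
gcd of the OTHER numbers (without index 2): gcd([4, 24, 20]) = 4
New gcd = gcd(g_others, new_val) = gcd(4, 51) = 1

Answer: 1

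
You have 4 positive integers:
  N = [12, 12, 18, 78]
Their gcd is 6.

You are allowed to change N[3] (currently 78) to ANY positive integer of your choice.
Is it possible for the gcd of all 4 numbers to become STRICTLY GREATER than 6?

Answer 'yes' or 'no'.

Answer: no

Derivation:
Current gcd = 6
gcd of all OTHER numbers (without N[3]=78): gcd([12, 12, 18]) = 6
The new gcd after any change is gcd(6, new_value).
This can be at most 6.
Since 6 = old gcd 6, the gcd can only stay the same or decrease.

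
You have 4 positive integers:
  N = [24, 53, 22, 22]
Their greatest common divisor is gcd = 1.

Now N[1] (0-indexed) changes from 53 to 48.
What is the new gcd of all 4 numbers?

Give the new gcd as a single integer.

Numbers: [24, 53, 22, 22], gcd = 1
Change: index 1, 53 -> 48
gcd of the OTHER numbers (without index 1): gcd([24, 22, 22]) = 2
New gcd = gcd(g_others, new_val) = gcd(2, 48) = 2

Answer: 2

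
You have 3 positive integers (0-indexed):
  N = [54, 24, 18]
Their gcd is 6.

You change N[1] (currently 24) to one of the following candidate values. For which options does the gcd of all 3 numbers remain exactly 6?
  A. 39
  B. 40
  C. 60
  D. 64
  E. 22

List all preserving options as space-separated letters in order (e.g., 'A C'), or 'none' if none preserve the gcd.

Answer: C

Derivation:
Old gcd = 6; gcd of others (without N[1]) = 18
New gcd for candidate v: gcd(18, v). Preserves old gcd iff gcd(18, v) = 6.
  Option A: v=39, gcd(18,39)=3 -> changes
  Option B: v=40, gcd(18,40)=2 -> changes
  Option C: v=60, gcd(18,60)=6 -> preserves
  Option D: v=64, gcd(18,64)=2 -> changes
  Option E: v=22, gcd(18,22)=2 -> changes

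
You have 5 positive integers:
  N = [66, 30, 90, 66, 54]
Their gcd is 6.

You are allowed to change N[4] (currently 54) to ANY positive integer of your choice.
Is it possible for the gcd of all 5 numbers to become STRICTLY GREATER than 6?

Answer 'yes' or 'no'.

Current gcd = 6
gcd of all OTHER numbers (without N[4]=54): gcd([66, 30, 90, 66]) = 6
The new gcd after any change is gcd(6, new_value).
This can be at most 6.
Since 6 = old gcd 6, the gcd can only stay the same or decrease.

Answer: no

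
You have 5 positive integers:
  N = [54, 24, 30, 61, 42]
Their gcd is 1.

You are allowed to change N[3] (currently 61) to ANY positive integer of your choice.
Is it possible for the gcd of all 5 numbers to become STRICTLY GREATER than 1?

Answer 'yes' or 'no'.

Current gcd = 1
gcd of all OTHER numbers (without N[3]=61): gcd([54, 24, 30, 42]) = 6
The new gcd after any change is gcd(6, new_value).
This can be at most 6.
Since 6 > old gcd 1, the gcd CAN increase (e.g., set N[3] = 6).

Answer: yes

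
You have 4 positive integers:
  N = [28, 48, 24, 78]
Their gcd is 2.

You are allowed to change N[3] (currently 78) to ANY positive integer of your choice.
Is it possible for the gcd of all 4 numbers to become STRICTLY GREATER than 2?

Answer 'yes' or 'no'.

Answer: yes

Derivation:
Current gcd = 2
gcd of all OTHER numbers (without N[3]=78): gcd([28, 48, 24]) = 4
The new gcd after any change is gcd(4, new_value).
This can be at most 4.
Since 4 > old gcd 2, the gcd CAN increase (e.g., set N[3] = 4).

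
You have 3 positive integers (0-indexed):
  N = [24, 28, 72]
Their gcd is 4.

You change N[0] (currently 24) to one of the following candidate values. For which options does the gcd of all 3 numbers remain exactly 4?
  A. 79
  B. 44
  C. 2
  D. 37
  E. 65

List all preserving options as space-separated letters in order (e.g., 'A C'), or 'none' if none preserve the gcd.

Answer: B

Derivation:
Old gcd = 4; gcd of others (without N[0]) = 4
New gcd for candidate v: gcd(4, v). Preserves old gcd iff gcd(4, v) = 4.
  Option A: v=79, gcd(4,79)=1 -> changes
  Option B: v=44, gcd(4,44)=4 -> preserves
  Option C: v=2, gcd(4,2)=2 -> changes
  Option D: v=37, gcd(4,37)=1 -> changes
  Option E: v=65, gcd(4,65)=1 -> changes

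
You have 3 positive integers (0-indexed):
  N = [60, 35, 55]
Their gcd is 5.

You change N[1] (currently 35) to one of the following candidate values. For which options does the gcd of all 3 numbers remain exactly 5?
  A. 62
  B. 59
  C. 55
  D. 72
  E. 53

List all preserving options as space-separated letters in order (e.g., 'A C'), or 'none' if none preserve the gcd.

Old gcd = 5; gcd of others (without N[1]) = 5
New gcd for candidate v: gcd(5, v). Preserves old gcd iff gcd(5, v) = 5.
  Option A: v=62, gcd(5,62)=1 -> changes
  Option B: v=59, gcd(5,59)=1 -> changes
  Option C: v=55, gcd(5,55)=5 -> preserves
  Option D: v=72, gcd(5,72)=1 -> changes
  Option E: v=53, gcd(5,53)=1 -> changes

Answer: C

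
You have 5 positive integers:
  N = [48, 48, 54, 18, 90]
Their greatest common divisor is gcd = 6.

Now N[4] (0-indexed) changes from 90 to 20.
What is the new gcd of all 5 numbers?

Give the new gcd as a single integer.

Numbers: [48, 48, 54, 18, 90], gcd = 6
Change: index 4, 90 -> 20
gcd of the OTHER numbers (without index 4): gcd([48, 48, 54, 18]) = 6
New gcd = gcd(g_others, new_val) = gcd(6, 20) = 2

Answer: 2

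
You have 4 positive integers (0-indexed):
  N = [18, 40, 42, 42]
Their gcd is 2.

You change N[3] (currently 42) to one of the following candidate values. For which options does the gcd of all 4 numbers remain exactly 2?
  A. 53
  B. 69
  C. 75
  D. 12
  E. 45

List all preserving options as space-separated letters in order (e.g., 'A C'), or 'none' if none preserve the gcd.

Answer: D

Derivation:
Old gcd = 2; gcd of others (without N[3]) = 2
New gcd for candidate v: gcd(2, v). Preserves old gcd iff gcd(2, v) = 2.
  Option A: v=53, gcd(2,53)=1 -> changes
  Option B: v=69, gcd(2,69)=1 -> changes
  Option C: v=75, gcd(2,75)=1 -> changes
  Option D: v=12, gcd(2,12)=2 -> preserves
  Option E: v=45, gcd(2,45)=1 -> changes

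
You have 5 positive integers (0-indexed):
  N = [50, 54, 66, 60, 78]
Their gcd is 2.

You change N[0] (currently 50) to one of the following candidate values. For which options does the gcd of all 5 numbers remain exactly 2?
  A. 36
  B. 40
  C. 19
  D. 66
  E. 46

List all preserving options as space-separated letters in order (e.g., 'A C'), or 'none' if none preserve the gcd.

Old gcd = 2; gcd of others (without N[0]) = 6
New gcd for candidate v: gcd(6, v). Preserves old gcd iff gcd(6, v) = 2.
  Option A: v=36, gcd(6,36)=6 -> changes
  Option B: v=40, gcd(6,40)=2 -> preserves
  Option C: v=19, gcd(6,19)=1 -> changes
  Option D: v=66, gcd(6,66)=6 -> changes
  Option E: v=46, gcd(6,46)=2 -> preserves

Answer: B E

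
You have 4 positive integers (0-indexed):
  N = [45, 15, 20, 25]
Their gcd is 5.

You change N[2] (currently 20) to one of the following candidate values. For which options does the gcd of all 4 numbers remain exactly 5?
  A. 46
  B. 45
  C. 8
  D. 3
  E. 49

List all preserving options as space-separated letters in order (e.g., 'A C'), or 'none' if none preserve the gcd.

Answer: B

Derivation:
Old gcd = 5; gcd of others (without N[2]) = 5
New gcd for candidate v: gcd(5, v). Preserves old gcd iff gcd(5, v) = 5.
  Option A: v=46, gcd(5,46)=1 -> changes
  Option B: v=45, gcd(5,45)=5 -> preserves
  Option C: v=8, gcd(5,8)=1 -> changes
  Option D: v=3, gcd(5,3)=1 -> changes
  Option E: v=49, gcd(5,49)=1 -> changes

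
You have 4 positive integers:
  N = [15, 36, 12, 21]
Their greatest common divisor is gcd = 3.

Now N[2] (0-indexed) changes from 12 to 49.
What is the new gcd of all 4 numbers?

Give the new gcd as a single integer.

Numbers: [15, 36, 12, 21], gcd = 3
Change: index 2, 12 -> 49
gcd of the OTHER numbers (without index 2): gcd([15, 36, 21]) = 3
New gcd = gcd(g_others, new_val) = gcd(3, 49) = 1

Answer: 1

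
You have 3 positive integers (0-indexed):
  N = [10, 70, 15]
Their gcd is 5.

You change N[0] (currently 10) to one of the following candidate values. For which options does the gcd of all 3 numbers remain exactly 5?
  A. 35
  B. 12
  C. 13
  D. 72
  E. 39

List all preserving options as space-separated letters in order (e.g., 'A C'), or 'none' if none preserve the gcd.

Old gcd = 5; gcd of others (without N[0]) = 5
New gcd for candidate v: gcd(5, v). Preserves old gcd iff gcd(5, v) = 5.
  Option A: v=35, gcd(5,35)=5 -> preserves
  Option B: v=12, gcd(5,12)=1 -> changes
  Option C: v=13, gcd(5,13)=1 -> changes
  Option D: v=72, gcd(5,72)=1 -> changes
  Option E: v=39, gcd(5,39)=1 -> changes

Answer: A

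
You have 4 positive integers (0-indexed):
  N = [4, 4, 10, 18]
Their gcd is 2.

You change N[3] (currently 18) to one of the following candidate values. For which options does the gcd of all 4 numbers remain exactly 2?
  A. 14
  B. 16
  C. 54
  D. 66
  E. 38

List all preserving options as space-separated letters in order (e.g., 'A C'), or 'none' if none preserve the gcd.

Old gcd = 2; gcd of others (without N[3]) = 2
New gcd for candidate v: gcd(2, v). Preserves old gcd iff gcd(2, v) = 2.
  Option A: v=14, gcd(2,14)=2 -> preserves
  Option B: v=16, gcd(2,16)=2 -> preserves
  Option C: v=54, gcd(2,54)=2 -> preserves
  Option D: v=66, gcd(2,66)=2 -> preserves
  Option E: v=38, gcd(2,38)=2 -> preserves

Answer: A B C D E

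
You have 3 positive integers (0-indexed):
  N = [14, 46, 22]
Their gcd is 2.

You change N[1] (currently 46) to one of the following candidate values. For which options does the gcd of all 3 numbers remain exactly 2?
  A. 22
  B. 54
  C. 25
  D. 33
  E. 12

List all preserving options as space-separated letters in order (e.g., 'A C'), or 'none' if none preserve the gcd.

Old gcd = 2; gcd of others (without N[1]) = 2
New gcd for candidate v: gcd(2, v). Preserves old gcd iff gcd(2, v) = 2.
  Option A: v=22, gcd(2,22)=2 -> preserves
  Option B: v=54, gcd(2,54)=2 -> preserves
  Option C: v=25, gcd(2,25)=1 -> changes
  Option D: v=33, gcd(2,33)=1 -> changes
  Option E: v=12, gcd(2,12)=2 -> preserves

Answer: A B E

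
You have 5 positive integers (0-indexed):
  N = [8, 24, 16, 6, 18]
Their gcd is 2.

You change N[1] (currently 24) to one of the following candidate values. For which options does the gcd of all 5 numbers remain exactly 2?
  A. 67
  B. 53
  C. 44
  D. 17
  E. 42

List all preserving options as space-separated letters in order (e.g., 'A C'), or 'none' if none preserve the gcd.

Old gcd = 2; gcd of others (without N[1]) = 2
New gcd for candidate v: gcd(2, v). Preserves old gcd iff gcd(2, v) = 2.
  Option A: v=67, gcd(2,67)=1 -> changes
  Option B: v=53, gcd(2,53)=1 -> changes
  Option C: v=44, gcd(2,44)=2 -> preserves
  Option D: v=17, gcd(2,17)=1 -> changes
  Option E: v=42, gcd(2,42)=2 -> preserves

Answer: C E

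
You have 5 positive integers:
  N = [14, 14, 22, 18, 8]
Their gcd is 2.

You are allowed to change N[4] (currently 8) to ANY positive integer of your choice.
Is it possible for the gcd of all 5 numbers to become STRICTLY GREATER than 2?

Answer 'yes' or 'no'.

Answer: no

Derivation:
Current gcd = 2
gcd of all OTHER numbers (without N[4]=8): gcd([14, 14, 22, 18]) = 2
The new gcd after any change is gcd(2, new_value).
This can be at most 2.
Since 2 = old gcd 2, the gcd can only stay the same or decrease.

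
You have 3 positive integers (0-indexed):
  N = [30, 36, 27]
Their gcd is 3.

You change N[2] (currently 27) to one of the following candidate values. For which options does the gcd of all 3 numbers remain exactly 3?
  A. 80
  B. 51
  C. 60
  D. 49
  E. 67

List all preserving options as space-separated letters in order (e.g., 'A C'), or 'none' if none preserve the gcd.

Answer: B

Derivation:
Old gcd = 3; gcd of others (without N[2]) = 6
New gcd for candidate v: gcd(6, v). Preserves old gcd iff gcd(6, v) = 3.
  Option A: v=80, gcd(6,80)=2 -> changes
  Option B: v=51, gcd(6,51)=3 -> preserves
  Option C: v=60, gcd(6,60)=6 -> changes
  Option D: v=49, gcd(6,49)=1 -> changes
  Option E: v=67, gcd(6,67)=1 -> changes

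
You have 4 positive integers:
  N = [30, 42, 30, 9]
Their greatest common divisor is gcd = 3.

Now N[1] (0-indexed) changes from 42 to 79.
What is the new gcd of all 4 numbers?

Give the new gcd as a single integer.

Answer: 1

Derivation:
Numbers: [30, 42, 30, 9], gcd = 3
Change: index 1, 42 -> 79
gcd of the OTHER numbers (without index 1): gcd([30, 30, 9]) = 3
New gcd = gcd(g_others, new_val) = gcd(3, 79) = 1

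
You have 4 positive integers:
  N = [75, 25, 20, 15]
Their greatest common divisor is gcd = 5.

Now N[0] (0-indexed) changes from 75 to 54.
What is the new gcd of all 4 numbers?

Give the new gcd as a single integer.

Answer: 1

Derivation:
Numbers: [75, 25, 20, 15], gcd = 5
Change: index 0, 75 -> 54
gcd of the OTHER numbers (without index 0): gcd([25, 20, 15]) = 5
New gcd = gcd(g_others, new_val) = gcd(5, 54) = 1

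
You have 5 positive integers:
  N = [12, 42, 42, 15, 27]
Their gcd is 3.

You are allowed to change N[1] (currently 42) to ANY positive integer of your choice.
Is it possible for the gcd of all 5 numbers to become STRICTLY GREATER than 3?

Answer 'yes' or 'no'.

Answer: no

Derivation:
Current gcd = 3
gcd of all OTHER numbers (without N[1]=42): gcd([12, 42, 15, 27]) = 3
The new gcd after any change is gcd(3, new_value).
This can be at most 3.
Since 3 = old gcd 3, the gcd can only stay the same or decrease.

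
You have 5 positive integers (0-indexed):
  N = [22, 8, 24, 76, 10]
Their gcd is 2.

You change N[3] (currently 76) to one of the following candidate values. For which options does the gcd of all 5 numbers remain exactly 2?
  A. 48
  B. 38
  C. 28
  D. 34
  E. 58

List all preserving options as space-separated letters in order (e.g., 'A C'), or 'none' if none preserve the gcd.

Old gcd = 2; gcd of others (without N[3]) = 2
New gcd for candidate v: gcd(2, v). Preserves old gcd iff gcd(2, v) = 2.
  Option A: v=48, gcd(2,48)=2 -> preserves
  Option B: v=38, gcd(2,38)=2 -> preserves
  Option C: v=28, gcd(2,28)=2 -> preserves
  Option D: v=34, gcd(2,34)=2 -> preserves
  Option E: v=58, gcd(2,58)=2 -> preserves

Answer: A B C D E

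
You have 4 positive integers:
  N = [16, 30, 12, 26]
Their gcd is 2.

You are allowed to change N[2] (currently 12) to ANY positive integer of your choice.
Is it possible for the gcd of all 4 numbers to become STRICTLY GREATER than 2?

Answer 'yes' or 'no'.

Answer: no

Derivation:
Current gcd = 2
gcd of all OTHER numbers (without N[2]=12): gcd([16, 30, 26]) = 2
The new gcd after any change is gcd(2, new_value).
This can be at most 2.
Since 2 = old gcd 2, the gcd can only stay the same or decrease.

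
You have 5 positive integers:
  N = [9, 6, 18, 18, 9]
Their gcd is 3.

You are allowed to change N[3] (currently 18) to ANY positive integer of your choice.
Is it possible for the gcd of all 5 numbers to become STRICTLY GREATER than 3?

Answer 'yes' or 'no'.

Answer: no

Derivation:
Current gcd = 3
gcd of all OTHER numbers (without N[3]=18): gcd([9, 6, 18, 9]) = 3
The new gcd after any change is gcd(3, new_value).
This can be at most 3.
Since 3 = old gcd 3, the gcd can only stay the same or decrease.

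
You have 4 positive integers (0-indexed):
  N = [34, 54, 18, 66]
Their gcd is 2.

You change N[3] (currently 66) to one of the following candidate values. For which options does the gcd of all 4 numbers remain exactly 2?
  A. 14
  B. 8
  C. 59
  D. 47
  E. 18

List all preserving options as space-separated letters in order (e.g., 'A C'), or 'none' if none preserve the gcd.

Answer: A B E

Derivation:
Old gcd = 2; gcd of others (without N[3]) = 2
New gcd for candidate v: gcd(2, v). Preserves old gcd iff gcd(2, v) = 2.
  Option A: v=14, gcd(2,14)=2 -> preserves
  Option B: v=8, gcd(2,8)=2 -> preserves
  Option C: v=59, gcd(2,59)=1 -> changes
  Option D: v=47, gcd(2,47)=1 -> changes
  Option E: v=18, gcd(2,18)=2 -> preserves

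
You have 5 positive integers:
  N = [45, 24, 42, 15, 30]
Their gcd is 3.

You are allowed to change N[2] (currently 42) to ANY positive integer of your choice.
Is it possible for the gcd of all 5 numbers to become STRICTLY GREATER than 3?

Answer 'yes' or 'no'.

Current gcd = 3
gcd of all OTHER numbers (without N[2]=42): gcd([45, 24, 15, 30]) = 3
The new gcd after any change is gcd(3, new_value).
This can be at most 3.
Since 3 = old gcd 3, the gcd can only stay the same or decrease.

Answer: no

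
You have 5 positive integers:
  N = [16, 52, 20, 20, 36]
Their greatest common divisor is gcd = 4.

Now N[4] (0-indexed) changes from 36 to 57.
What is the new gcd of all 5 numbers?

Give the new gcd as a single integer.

Numbers: [16, 52, 20, 20, 36], gcd = 4
Change: index 4, 36 -> 57
gcd of the OTHER numbers (without index 4): gcd([16, 52, 20, 20]) = 4
New gcd = gcd(g_others, new_val) = gcd(4, 57) = 1

Answer: 1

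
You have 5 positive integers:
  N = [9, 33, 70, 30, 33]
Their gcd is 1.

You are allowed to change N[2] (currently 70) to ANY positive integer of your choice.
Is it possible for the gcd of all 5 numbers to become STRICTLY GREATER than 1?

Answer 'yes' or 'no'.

Current gcd = 1
gcd of all OTHER numbers (without N[2]=70): gcd([9, 33, 30, 33]) = 3
The new gcd after any change is gcd(3, new_value).
This can be at most 3.
Since 3 > old gcd 1, the gcd CAN increase (e.g., set N[2] = 3).

Answer: yes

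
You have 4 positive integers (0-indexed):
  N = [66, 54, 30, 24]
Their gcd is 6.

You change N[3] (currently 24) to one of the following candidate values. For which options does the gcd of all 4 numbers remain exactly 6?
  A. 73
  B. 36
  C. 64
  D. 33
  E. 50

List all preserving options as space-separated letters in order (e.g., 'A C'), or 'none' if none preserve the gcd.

Answer: B

Derivation:
Old gcd = 6; gcd of others (without N[3]) = 6
New gcd for candidate v: gcd(6, v). Preserves old gcd iff gcd(6, v) = 6.
  Option A: v=73, gcd(6,73)=1 -> changes
  Option B: v=36, gcd(6,36)=6 -> preserves
  Option C: v=64, gcd(6,64)=2 -> changes
  Option D: v=33, gcd(6,33)=3 -> changes
  Option E: v=50, gcd(6,50)=2 -> changes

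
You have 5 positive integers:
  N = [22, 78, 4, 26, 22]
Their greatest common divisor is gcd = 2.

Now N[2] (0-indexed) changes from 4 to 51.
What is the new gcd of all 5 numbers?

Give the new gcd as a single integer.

Numbers: [22, 78, 4, 26, 22], gcd = 2
Change: index 2, 4 -> 51
gcd of the OTHER numbers (without index 2): gcd([22, 78, 26, 22]) = 2
New gcd = gcd(g_others, new_val) = gcd(2, 51) = 1

Answer: 1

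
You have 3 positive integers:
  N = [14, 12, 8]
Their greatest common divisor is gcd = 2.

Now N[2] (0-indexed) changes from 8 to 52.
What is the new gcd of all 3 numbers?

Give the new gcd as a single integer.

Numbers: [14, 12, 8], gcd = 2
Change: index 2, 8 -> 52
gcd of the OTHER numbers (without index 2): gcd([14, 12]) = 2
New gcd = gcd(g_others, new_val) = gcd(2, 52) = 2

Answer: 2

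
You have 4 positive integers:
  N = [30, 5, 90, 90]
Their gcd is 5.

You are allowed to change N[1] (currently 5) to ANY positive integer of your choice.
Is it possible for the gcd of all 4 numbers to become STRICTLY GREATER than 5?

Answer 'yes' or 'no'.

Current gcd = 5
gcd of all OTHER numbers (without N[1]=5): gcd([30, 90, 90]) = 30
The new gcd after any change is gcd(30, new_value).
This can be at most 30.
Since 30 > old gcd 5, the gcd CAN increase (e.g., set N[1] = 30).

Answer: yes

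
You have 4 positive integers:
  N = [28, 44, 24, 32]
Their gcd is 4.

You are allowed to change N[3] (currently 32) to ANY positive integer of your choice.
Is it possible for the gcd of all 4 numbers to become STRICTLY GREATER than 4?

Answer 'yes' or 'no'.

Answer: no

Derivation:
Current gcd = 4
gcd of all OTHER numbers (without N[3]=32): gcd([28, 44, 24]) = 4
The new gcd after any change is gcd(4, new_value).
This can be at most 4.
Since 4 = old gcd 4, the gcd can only stay the same or decrease.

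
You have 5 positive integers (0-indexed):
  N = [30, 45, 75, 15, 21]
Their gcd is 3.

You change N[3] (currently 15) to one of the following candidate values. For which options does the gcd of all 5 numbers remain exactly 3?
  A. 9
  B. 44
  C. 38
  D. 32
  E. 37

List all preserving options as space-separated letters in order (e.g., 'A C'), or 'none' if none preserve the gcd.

Old gcd = 3; gcd of others (without N[3]) = 3
New gcd for candidate v: gcd(3, v). Preserves old gcd iff gcd(3, v) = 3.
  Option A: v=9, gcd(3,9)=3 -> preserves
  Option B: v=44, gcd(3,44)=1 -> changes
  Option C: v=38, gcd(3,38)=1 -> changes
  Option D: v=32, gcd(3,32)=1 -> changes
  Option E: v=37, gcd(3,37)=1 -> changes

Answer: A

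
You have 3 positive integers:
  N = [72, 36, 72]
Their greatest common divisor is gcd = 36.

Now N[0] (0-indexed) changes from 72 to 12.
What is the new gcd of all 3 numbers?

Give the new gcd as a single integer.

Answer: 12

Derivation:
Numbers: [72, 36, 72], gcd = 36
Change: index 0, 72 -> 12
gcd of the OTHER numbers (without index 0): gcd([36, 72]) = 36
New gcd = gcd(g_others, new_val) = gcd(36, 12) = 12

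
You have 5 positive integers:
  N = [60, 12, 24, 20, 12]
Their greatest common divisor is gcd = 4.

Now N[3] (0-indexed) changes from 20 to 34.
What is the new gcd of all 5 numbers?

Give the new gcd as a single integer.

Answer: 2

Derivation:
Numbers: [60, 12, 24, 20, 12], gcd = 4
Change: index 3, 20 -> 34
gcd of the OTHER numbers (without index 3): gcd([60, 12, 24, 12]) = 12
New gcd = gcd(g_others, new_val) = gcd(12, 34) = 2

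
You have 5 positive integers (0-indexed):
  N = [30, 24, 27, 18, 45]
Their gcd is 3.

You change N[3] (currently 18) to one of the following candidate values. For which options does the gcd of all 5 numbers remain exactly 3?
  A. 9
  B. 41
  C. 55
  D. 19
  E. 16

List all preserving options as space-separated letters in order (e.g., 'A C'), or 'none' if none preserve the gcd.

Old gcd = 3; gcd of others (without N[3]) = 3
New gcd for candidate v: gcd(3, v). Preserves old gcd iff gcd(3, v) = 3.
  Option A: v=9, gcd(3,9)=3 -> preserves
  Option B: v=41, gcd(3,41)=1 -> changes
  Option C: v=55, gcd(3,55)=1 -> changes
  Option D: v=19, gcd(3,19)=1 -> changes
  Option E: v=16, gcd(3,16)=1 -> changes

Answer: A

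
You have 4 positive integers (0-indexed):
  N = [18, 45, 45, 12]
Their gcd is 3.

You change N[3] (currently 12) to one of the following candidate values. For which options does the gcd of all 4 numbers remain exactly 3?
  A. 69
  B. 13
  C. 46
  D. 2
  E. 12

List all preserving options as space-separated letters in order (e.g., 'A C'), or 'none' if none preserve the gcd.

Old gcd = 3; gcd of others (without N[3]) = 9
New gcd for candidate v: gcd(9, v). Preserves old gcd iff gcd(9, v) = 3.
  Option A: v=69, gcd(9,69)=3 -> preserves
  Option B: v=13, gcd(9,13)=1 -> changes
  Option C: v=46, gcd(9,46)=1 -> changes
  Option D: v=2, gcd(9,2)=1 -> changes
  Option E: v=12, gcd(9,12)=3 -> preserves

Answer: A E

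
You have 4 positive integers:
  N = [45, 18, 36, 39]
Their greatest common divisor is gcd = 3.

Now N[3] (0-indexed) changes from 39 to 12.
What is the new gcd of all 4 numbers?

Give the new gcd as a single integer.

Numbers: [45, 18, 36, 39], gcd = 3
Change: index 3, 39 -> 12
gcd of the OTHER numbers (without index 3): gcd([45, 18, 36]) = 9
New gcd = gcd(g_others, new_val) = gcd(9, 12) = 3

Answer: 3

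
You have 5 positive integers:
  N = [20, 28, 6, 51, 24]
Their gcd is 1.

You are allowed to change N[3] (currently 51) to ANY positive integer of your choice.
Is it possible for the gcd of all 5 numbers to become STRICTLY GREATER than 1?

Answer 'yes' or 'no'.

Answer: yes

Derivation:
Current gcd = 1
gcd of all OTHER numbers (without N[3]=51): gcd([20, 28, 6, 24]) = 2
The new gcd after any change is gcd(2, new_value).
This can be at most 2.
Since 2 > old gcd 1, the gcd CAN increase (e.g., set N[3] = 2).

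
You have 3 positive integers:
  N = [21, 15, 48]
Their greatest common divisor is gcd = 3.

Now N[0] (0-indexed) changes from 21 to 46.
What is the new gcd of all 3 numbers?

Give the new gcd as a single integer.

Numbers: [21, 15, 48], gcd = 3
Change: index 0, 21 -> 46
gcd of the OTHER numbers (without index 0): gcd([15, 48]) = 3
New gcd = gcd(g_others, new_val) = gcd(3, 46) = 1

Answer: 1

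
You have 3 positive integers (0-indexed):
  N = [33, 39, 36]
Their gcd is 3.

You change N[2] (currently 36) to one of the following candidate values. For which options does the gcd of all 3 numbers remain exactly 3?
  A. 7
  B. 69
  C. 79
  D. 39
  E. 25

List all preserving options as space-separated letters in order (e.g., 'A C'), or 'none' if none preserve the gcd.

Answer: B D

Derivation:
Old gcd = 3; gcd of others (without N[2]) = 3
New gcd for candidate v: gcd(3, v). Preserves old gcd iff gcd(3, v) = 3.
  Option A: v=7, gcd(3,7)=1 -> changes
  Option B: v=69, gcd(3,69)=3 -> preserves
  Option C: v=79, gcd(3,79)=1 -> changes
  Option D: v=39, gcd(3,39)=3 -> preserves
  Option E: v=25, gcd(3,25)=1 -> changes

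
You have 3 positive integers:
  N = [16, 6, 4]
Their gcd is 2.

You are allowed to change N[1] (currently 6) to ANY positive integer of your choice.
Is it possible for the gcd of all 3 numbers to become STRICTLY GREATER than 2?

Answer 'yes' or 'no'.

Current gcd = 2
gcd of all OTHER numbers (without N[1]=6): gcd([16, 4]) = 4
The new gcd after any change is gcd(4, new_value).
This can be at most 4.
Since 4 > old gcd 2, the gcd CAN increase (e.g., set N[1] = 4).

Answer: yes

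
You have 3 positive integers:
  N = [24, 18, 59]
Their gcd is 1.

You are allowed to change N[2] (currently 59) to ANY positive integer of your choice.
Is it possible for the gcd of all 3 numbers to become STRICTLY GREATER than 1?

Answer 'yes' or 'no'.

Current gcd = 1
gcd of all OTHER numbers (without N[2]=59): gcd([24, 18]) = 6
The new gcd after any change is gcd(6, new_value).
This can be at most 6.
Since 6 > old gcd 1, the gcd CAN increase (e.g., set N[2] = 6).

Answer: yes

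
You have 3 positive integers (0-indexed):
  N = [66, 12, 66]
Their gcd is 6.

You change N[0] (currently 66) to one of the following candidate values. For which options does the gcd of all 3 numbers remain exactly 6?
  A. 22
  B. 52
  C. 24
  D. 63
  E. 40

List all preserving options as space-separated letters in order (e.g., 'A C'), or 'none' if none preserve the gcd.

Old gcd = 6; gcd of others (without N[0]) = 6
New gcd for candidate v: gcd(6, v). Preserves old gcd iff gcd(6, v) = 6.
  Option A: v=22, gcd(6,22)=2 -> changes
  Option B: v=52, gcd(6,52)=2 -> changes
  Option C: v=24, gcd(6,24)=6 -> preserves
  Option D: v=63, gcd(6,63)=3 -> changes
  Option E: v=40, gcd(6,40)=2 -> changes

Answer: C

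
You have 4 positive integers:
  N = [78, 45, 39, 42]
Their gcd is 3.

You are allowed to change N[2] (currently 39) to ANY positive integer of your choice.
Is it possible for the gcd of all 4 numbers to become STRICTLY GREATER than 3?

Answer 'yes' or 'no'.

Answer: no

Derivation:
Current gcd = 3
gcd of all OTHER numbers (without N[2]=39): gcd([78, 45, 42]) = 3
The new gcd after any change is gcd(3, new_value).
This can be at most 3.
Since 3 = old gcd 3, the gcd can only stay the same or decrease.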